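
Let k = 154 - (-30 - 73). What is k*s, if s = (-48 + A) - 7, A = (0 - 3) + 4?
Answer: -13878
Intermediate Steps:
A = 1 (A = -3 + 4 = 1)
k = 257 (k = 154 - 1*(-103) = 154 + 103 = 257)
s = -54 (s = (-48 + 1) - 7 = -47 - 7 = -54)
k*s = 257*(-54) = -13878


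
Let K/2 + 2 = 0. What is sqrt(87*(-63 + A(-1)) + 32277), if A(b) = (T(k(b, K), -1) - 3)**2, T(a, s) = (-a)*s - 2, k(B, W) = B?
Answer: 2*sqrt(7482) ≈ 173.00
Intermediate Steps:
K = -4 (K = -4 + 2*0 = -4 + 0 = -4)
T(a, s) = -2 - a*s (T(a, s) = -a*s - 2 = -2 - a*s)
A(b) = (-5 + b)**2 (A(b) = ((-2 - 1*b*(-1)) - 3)**2 = ((-2 + b) - 3)**2 = (-5 + b)**2)
sqrt(87*(-63 + A(-1)) + 32277) = sqrt(87*(-63 + (5 - 1*(-1))**2) + 32277) = sqrt(87*(-63 + (5 + 1)**2) + 32277) = sqrt(87*(-63 + 6**2) + 32277) = sqrt(87*(-63 + 36) + 32277) = sqrt(87*(-27) + 32277) = sqrt(-2349 + 32277) = sqrt(29928) = 2*sqrt(7482)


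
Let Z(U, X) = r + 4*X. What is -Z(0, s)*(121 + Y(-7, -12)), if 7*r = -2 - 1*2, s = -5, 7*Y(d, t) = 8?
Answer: 123120/49 ≈ 2512.7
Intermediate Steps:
Y(d, t) = 8/7 (Y(d, t) = (1/7)*8 = 8/7)
r = -4/7 (r = (-2 - 1*2)/7 = (-2 - 2)/7 = (1/7)*(-4) = -4/7 ≈ -0.57143)
Z(U, X) = -4/7 + 4*X
-Z(0, s)*(121 + Y(-7, -12)) = -(-4/7 + 4*(-5))*(121 + 8/7) = -(-4/7 - 20)*855/7 = -(-144)*855/(7*7) = -1*(-123120/49) = 123120/49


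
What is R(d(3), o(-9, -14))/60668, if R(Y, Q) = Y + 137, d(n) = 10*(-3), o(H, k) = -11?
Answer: 107/60668 ≈ 0.0017637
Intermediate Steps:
d(n) = -30
R(Y, Q) = 137 + Y
R(d(3), o(-9, -14))/60668 = (137 - 30)/60668 = 107*(1/60668) = 107/60668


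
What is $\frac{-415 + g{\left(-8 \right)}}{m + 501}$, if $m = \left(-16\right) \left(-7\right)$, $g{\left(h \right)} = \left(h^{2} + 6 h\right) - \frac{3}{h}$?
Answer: $- \frac{3189}{4904} \approx -0.65029$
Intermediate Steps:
$g{\left(h \right)} = h^{2} - \frac{3}{h} + 6 h$
$m = 112$
$\frac{-415 + g{\left(-8 \right)}}{m + 501} = \frac{-415 + \frac{-3 + \left(-8\right)^{2} \left(6 - 8\right)}{-8}}{112 + 501} = \frac{-415 - \frac{-3 + 64 \left(-2\right)}{8}}{613} = \left(-415 - \frac{-3 - 128}{8}\right) \frac{1}{613} = \left(-415 - - \frac{131}{8}\right) \frac{1}{613} = \left(-415 + \frac{131}{8}\right) \frac{1}{613} = \left(- \frac{3189}{8}\right) \frac{1}{613} = - \frac{3189}{4904}$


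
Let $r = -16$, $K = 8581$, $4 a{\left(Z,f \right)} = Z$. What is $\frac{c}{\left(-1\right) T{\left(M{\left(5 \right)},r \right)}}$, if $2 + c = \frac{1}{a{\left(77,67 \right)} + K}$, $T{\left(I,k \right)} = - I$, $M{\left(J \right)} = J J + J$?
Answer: $- \frac{34399}{516015} \approx -0.066663$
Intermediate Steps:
$M{\left(J \right)} = J + J^{2}$ ($M{\left(J \right)} = J^{2} + J = J + J^{2}$)
$a{\left(Z,f \right)} = \frac{Z}{4}$
$c = - \frac{68798}{34401}$ ($c = -2 + \frac{1}{\frac{1}{4} \cdot 77 + 8581} = -2 + \frac{1}{\frac{77}{4} + 8581} = -2 + \frac{1}{\frac{34401}{4}} = -2 + \frac{4}{34401} = - \frac{68798}{34401} \approx -1.9999$)
$\frac{c}{\left(-1\right) T{\left(M{\left(5 \right)},r \right)}} = - \frac{68798}{34401 \left(- \left(-1\right) 5 \left(1 + 5\right)\right)} = - \frac{68798}{34401 \left(- \left(-1\right) 5 \cdot 6\right)} = - \frac{68798}{34401 \left(- \left(-1\right) 30\right)} = - \frac{68798}{34401 \left(\left(-1\right) \left(-30\right)\right)} = - \frac{68798}{34401 \cdot 30} = \left(- \frac{68798}{34401}\right) \frac{1}{30} = - \frac{34399}{516015}$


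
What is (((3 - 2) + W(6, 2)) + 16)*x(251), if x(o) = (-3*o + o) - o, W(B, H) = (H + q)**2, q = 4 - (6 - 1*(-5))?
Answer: -31626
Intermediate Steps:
q = -7 (q = 4 - (6 + 5) = 4 - 1*11 = 4 - 11 = -7)
W(B, H) = (-7 + H)**2 (W(B, H) = (H - 7)**2 = (-7 + H)**2)
x(o) = -3*o (x(o) = -2*o - o = -3*o)
(((3 - 2) + W(6, 2)) + 16)*x(251) = (((3 - 2) + (-7 + 2)**2) + 16)*(-3*251) = ((1 + (-5)**2) + 16)*(-753) = ((1 + 25) + 16)*(-753) = (26 + 16)*(-753) = 42*(-753) = -31626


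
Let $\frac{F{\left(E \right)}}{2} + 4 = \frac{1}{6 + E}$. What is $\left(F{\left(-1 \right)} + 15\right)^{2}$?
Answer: $\frac{1369}{25} \approx 54.76$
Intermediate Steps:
$F{\left(E \right)} = -8 + \frac{2}{6 + E}$
$\left(F{\left(-1 \right)} + 15\right)^{2} = \left(\frac{2 \left(-23 - -4\right)}{6 - 1} + 15\right)^{2} = \left(\frac{2 \left(-23 + 4\right)}{5} + 15\right)^{2} = \left(2 \cdot \frac{1}{5} \left(-19\right) + 15\right)^{2} = \left(- \frac{38}{5} + 15\right)^{2} = \left(\frac{37}{5}\right)^{2} = \frac{1369}{25}$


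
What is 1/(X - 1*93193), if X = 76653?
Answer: -1/16540 ≈ -6.0459e-5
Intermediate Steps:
1/(X - 1*93193) = 1/(76653 - 1*93193) = 1/(76653 - 93193) = 1/(-16540) = -1/16540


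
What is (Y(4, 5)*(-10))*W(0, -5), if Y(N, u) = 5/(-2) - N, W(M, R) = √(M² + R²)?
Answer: 325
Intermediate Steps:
Y(N, u) = -5/2 - N (Y(N, u) = 5*(-½) - N = -5/2 - N)
(Y(4, 5)*(-10))*W(0, -5) = ((-5/2 - 1*4)*(-10))*√(0² + (-5)²) = ((-5/2 - 4)*(-10))*√(0 + 25) = (-13/2*(-10))*√25 = 65*5 = 325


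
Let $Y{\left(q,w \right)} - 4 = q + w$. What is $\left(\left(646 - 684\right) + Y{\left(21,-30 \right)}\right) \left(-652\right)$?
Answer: $28036$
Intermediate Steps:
$Y{\left(q,w \right)} = 4 + q + w$ ($Y{\left(q,w \right)} = 4 + \left(q + w\right) = 4 + q + w$)
$\left(\left(646 - 684\right) + Y{\left(21,-30 \right)}\right) \left(-652\right) = \left(\left(646 - 684\right) + \left(4 + 21 - 30\right)\right) \left(-652\right) = \left(-38 - 5\right) \left(-652\right) = \left(-43\right) \left(-652\right) = 28036$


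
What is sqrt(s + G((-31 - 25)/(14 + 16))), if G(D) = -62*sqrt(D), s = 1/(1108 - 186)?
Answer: sqrt(207450 - 1581156240*I*sqrt(105))/13830 ≈ 6.508 - 6.508*I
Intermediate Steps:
s = 1/922 ≈ 0.0010846
sqrt(s + G((-31 - 25)/(14 + 16))) = sqrt(1/922 - 62*sqrt(-31 - 25)/sqrt(14 + 16)) = sqrt(1/922 - 62*2*I*sqrt(105)/15) = sqrt(1/922 - 124*I*sqrt(105)/15)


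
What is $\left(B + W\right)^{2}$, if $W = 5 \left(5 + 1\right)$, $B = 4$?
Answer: $1156$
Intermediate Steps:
$W = 30$ ($W = 5 \cdot 6 = 30$)
$\left(B + W\right)^{2} = \left(4 + 30\right)^{2} = 34^{2} = 1156$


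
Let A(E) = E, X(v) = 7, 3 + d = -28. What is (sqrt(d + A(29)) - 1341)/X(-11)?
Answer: -1341/7 + I*sqrt(2)/7 ≈ -191.57 + 0.20203*I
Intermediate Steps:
d = -31 (d = -3 - 28 = -31)
(sqrt(d + A(29)) - 1341)/X(-11) = (sqrt(-31 + 29) - 1341)/7 = (sqrt(-2) - 1341)/7 = (I*sqrt(2) - 1341)/7 = (-1341 + I*sqrt(2))/7 = -1341/7 + I*sqrt(2)/7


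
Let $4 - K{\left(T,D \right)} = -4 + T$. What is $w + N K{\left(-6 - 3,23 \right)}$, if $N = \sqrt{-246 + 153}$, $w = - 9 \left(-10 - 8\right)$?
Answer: $162 + 17 i \sqrt{93} \approx 162.0 + 163.94 i$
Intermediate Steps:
$K{\left(T,D \right)} = 8 - T$ ($K{\left(T,D \right)} = 4 - \left(-4 + T\right) = 8 - T$)
$w = 162$ ($w = \left(-9\right) \left(-18\right) = 162$)
$N = i \sqrt{93}$ ($N = \sqrt{-93} = i \sqrt{93} \approx 9.6436 i$)
$w + N K{\left(-6 - 3,23 \right)} = 162 + i \sqrt{93} \left(8 - \left(-6 - 3\right)\right) = 162 + i \sqrt{93} \left(8 - -9\right) = 162 + i \sqrt{93} \left(8 + 9\right) = 162 + i \sqrt{93} \cdot 17 = 162 + 17 i \sqrt{93}$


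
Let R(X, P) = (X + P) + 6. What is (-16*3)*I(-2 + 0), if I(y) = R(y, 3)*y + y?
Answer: 768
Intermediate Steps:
R(X, P) = 6 + P + X (R(X, P) = (P + X) + 6 = 6 + P + X)
I(y) = y + y*(9 + y) (I(y) = (6 + 3 + y)*y + y = (9 + y)*y + y = y*(9 + y) + y = y + y*(9 + y))
(-16*3)*I(-2 + 0) = (-16*3)*((-2 + 0)*(10 + (-2 + 0))) = -(-96)*(10 - 2) = -(-96)*8 = -48*(-16) = 768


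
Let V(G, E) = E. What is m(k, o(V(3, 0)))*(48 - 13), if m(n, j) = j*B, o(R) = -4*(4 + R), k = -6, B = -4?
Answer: 2240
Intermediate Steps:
o(R) = -16 - 4*R
m(n, j) = -4*j (m(n, j) = j*(-4) = -4*j)
m(k, o(V(3, 0)))*(48 - 13) = (-4*(-16 - 4*0))*(48 - 13) = -4*(-16 + 0)*35 = -4*(-16)*35 = 64*35 = 2240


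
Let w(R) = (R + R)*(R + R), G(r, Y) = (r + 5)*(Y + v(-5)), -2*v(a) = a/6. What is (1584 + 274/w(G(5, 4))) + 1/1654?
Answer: 183989154589/116152150 ≈ 1584.0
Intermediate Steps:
v(a) = -a/12 (v(a) = -a/(2*6) = -a/12)
G(r, Y) = (5 + r)*(5/12 + Y) (G(r, Y) = (r + 5)*(Y - 1/12*(-5)) = (5 + r)*(Y + 5/12) = (5 + r)*(5/12 + Y))
w(R) = 4*R² (w(R) = (2*R)*(2*R) = 4*R²)
(1584 + 274/w(G(5, 4))) + 1/1654 = (1584 + 274/((4*(25/12 + 5*4 + (5/12)*5 + 4*5)²))) + 1/1654 = (1584 + 274/((4*(25/12 + 20 + 25/12 + 20)²))) + 1/1654 = (1584 + 274/((4*(265/6)²))) + 1/1654 = (1584 + 274/((4*(70225/36)))) + 1/1654 = (1584 + 274/(70225/9)) + 1/1654 = (1584 + 274*(9/70225)) + 1/1654 = (1584 + 2466/70225) + 1/1654 = 111238866/70225 + 1/1654 = 183989154589/116152150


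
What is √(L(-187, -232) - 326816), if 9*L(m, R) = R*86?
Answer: 4*I*√185081/3 ≈ 573.61*I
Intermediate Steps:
L(m, R) = 86*R/9 (L(m, R) = (R*86)/9 = (86*R)/9 = 86*R/9)
√(L(-187, -232) - 326816) = √((86/9)*(-232) - 326816) = √(-19952/9 - 326816) = √(-2961296/9) = 4*I*√185081/3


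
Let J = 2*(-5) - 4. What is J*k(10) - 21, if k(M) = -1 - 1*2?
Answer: 21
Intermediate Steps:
J = -14 (J = -10 - 4 = -14)
k(M) = -3 (k(M) = -1 - 2 = -3)
J*k(10) - 21 = -14*(-3) - 21 = 42 - 21 = 21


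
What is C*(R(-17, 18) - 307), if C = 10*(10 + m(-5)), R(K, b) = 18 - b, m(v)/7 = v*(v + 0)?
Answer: -567950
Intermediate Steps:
m(v) = 7*v² (m(v) = 7*(v*(v + 0)) = 7*(v*v) = 7*v²)
C = 1850 (C = 10*(10 + 7*(-5)²) = 10*(10 + 7*25) = 10*(10 + 175) = 10*185 = 1850)
C*(R(-17, 18) - 307) = 1850*((18 - 1*18) - 307) = 1850*((18 - 18) - 307) = 1850*(0 - 307) = 1850*(-307) = -567950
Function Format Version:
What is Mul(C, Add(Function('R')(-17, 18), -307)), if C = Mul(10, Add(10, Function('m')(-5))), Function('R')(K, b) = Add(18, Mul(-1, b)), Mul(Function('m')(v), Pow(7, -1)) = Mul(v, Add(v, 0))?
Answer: -567950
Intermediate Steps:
Function('m')(v) = Mul(7, Pow(v, 2)) (Function('m')(v) = Mul(7, Mul(v, Add(v, 0))) = Mul(7, Mul(v, v)) = Mul(7, Pow(v, 2)))
C = 1850 (C = Mul(10, Add(10, Mul(7, Pow(-5, 2)))) = Mul(10, Add(10, Mul(7, 25))) = Mul(10, Add(10, 175)) = Mul(10, 185) = 1850)
Mul(C, Add(Function('R')(-17, 18), -307)) = Mul(1850, Add(Add(18, Mul(-1, 18)), -307)) = Mul(1850, Add(Add(18, -18), -307)) = Mul(1850, Add(0, -307)) = Mul(1850, -307) = -567950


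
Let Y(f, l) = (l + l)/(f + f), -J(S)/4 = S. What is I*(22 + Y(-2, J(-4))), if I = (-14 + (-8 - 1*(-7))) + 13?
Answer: -28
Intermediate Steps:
J(S) = -4*S
I = -2 (I = (-14 + (-8 + 7)) + 13 = (-14 - 1) + 13 = -15 + 13 = -2)
Y(f, l) = l/f (Y(f, l) = (2*l)/((2*f)) = (2*l)*(1/(2*f)) = l/f)
I*(22 + Y(-2, J(-4))) = -2*(22 - 4*(-4)/(-2)) = -2*(22 + 16*(-½)) = -2*(22 - 8) = -2*14 = -28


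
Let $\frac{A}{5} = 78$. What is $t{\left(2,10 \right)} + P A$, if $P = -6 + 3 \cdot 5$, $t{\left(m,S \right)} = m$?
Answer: $3512$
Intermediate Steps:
$A = 390$ ($A = 5 \cdot 78 = 390$)
$P = 9$ ($P = -6 + 15 = 9$)
$t{\left(2,10 \right)} + P A = 2 + 9 \cdot 390 = 2 + 3510 = 3512$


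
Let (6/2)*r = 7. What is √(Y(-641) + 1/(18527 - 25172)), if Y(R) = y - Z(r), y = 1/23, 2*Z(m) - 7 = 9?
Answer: I*√185856224430/152835 ≈ 2.8208*I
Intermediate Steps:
r = 7/3 (r = (⅓)*7 = 7/3 ≈ 2.3333)
Z(m) = 8 (Z(m) = 7/2 + (½)*9 = 7/2 + 9/2 = 8)
y = 1/23 ≈ 0.043478
Y(R) = -183/23 (Y(R) = 1/23 - 1*8 = 1/23 - 8 = -183/23)
√(Y(-641) + 1/(18527 - 25172)) = √(-183/23 + 1/(18527 - 25172)) = √(-183/23 + 1/(-6645)) = √(-183/23 - 1/6645) = √(-1216058/152835) = I*√185856224430/152835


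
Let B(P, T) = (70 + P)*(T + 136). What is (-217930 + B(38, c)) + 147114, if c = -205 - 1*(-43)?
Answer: -73624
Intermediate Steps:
c = -162 (c = -205 + 43 = -162)
B(P, T) = (70 + P)*(136 + T)
(-217930 + B(38, c)) + 147114 = (-217930 + (9520 + 70*(-162) + 136*38 + 38*(-162))) + 147114 = (-217930 + (9520 - 11340 + 5168 - 6156)) + 147114 = (-217930 - 2808) + 147114 = -220738 + 147114 = -73624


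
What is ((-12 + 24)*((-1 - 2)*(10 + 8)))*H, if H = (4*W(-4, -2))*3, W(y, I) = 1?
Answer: -7776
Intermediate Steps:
H = 12 (H = (4*1)*3 = 4*3 = 12)
((-12 + 24)*((-1 - 2)*(10 + 8)))*H = ((-12 + 24)*((-1 - 2)*(10 + 8)))*12 = (12*(-3*18))*12 = (12*(-54))*12 = -648*12 = -7776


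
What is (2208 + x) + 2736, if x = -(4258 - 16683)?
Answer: 17369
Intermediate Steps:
x = 12425 (x = -1*(-12425) = 12425)
(2208 + x) + 2736 = (2208 + 12425) + 2736 = 14633 + 2736 = 17369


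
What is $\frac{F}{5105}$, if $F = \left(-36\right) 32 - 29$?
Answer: $- \frac{1181}{5105} \approx -0.23134$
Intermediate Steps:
$F = -1181$ ($F = -1152 - 29 = -1181$)
$\frac{F}{5105} = - \frac{1181}{5105}$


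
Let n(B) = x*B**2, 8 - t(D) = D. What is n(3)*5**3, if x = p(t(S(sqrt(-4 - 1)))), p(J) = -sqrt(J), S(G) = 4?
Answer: -2250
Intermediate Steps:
t(D) = 8 - D
x = -2 (x = -sqrt(8 - 1*4) = -sqrt(8 - 4) = -sqrt(4) = -1*2 = -2)
n(B) = -2*B**2
n(3)*5**3 = -2*3**2*5**3 = -2*9*125 = -18*125 = -2250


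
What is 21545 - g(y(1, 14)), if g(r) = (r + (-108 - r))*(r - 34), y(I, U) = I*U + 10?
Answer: 20465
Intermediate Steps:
y(I, U) = 10 + I*U
g(r) = 3672 - 108*r (g(r) = -108*(-34 + r) = 3672 - 108*r)
21545 - g(y(1, 14)) = 21545 - (3672 - 108*(10 + 1*14)) = 21545 - (3672 - 108*(10 + 14)) = 21545 - (3672 - 108*24) = 21545 - (3672 - 2592) = 21545 - 1*1080 = 21545 - 1080 = 20465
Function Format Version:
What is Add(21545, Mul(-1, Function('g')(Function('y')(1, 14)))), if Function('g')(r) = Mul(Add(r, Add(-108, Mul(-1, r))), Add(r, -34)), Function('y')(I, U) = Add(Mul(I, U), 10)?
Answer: 20465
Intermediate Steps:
Function('y')(I, U) = Add(10, Mul(I, U))
Function('g')(r) = Add(3672, Mul(-108, r)) (Function('g')(r) = Mul(-108, Add(-34, r)) = Add(3672, Mul(-108, r)))
Add(21545, Mul(-1, Function('g')(Function('y')(1, 14)))) = Add(21545, Mul(-1, Add(3672, Mul(-108, Add(10, Mul(1, 14)))))) = Add(21545, Mul(-1, Add(3672, Mul(-108, Add(10, 14))))) = Add(21545, Mul(-1, Add(3672, Mul(-108, 24)))) = Add(21545, Mul(-1, Add(3672, -2592))) = Add(21545, Mul(-1, 1080)) = Add(21545, -1080) = 20465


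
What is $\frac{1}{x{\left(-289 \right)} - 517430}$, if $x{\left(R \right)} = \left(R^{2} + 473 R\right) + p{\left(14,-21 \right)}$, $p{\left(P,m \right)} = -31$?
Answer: $- \frac{1}{570637} \approx -1.7524 \cdot 10^{-6}$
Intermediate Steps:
$x{\left(R \right)} = -31 + R^{2} + 473 R$ ($x{\left(R \right)} = \left(R^{2} + 473 R\right) - 31 = -31 + R^{2} + 473 R$)
$\frac{1}{x{\left(-289 \right)} - 517430} = \frac{1}{\left(-31 + \left(-289\right)^{2} + 473 \left(-289\right)\right) - 517430} = \frac{1}{\left(-31 + 83521 - 136697\right) - 517430} = \frac{1}{-53207 - 517430} = \frac{1}{-570637} = - \frac{1}{570637}$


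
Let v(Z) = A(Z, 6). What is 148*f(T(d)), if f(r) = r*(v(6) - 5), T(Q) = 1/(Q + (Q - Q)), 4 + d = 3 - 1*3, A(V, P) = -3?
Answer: 296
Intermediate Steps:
v(Z) = -3
d = -4 (d = -4 + (3 - 1*3) = -4 + (3 - 3) = -4 + 0 = -4)
T(Q) = 1/Q (T(Q) = 1/(Q + 0) = 1/Q)
f(r) = -8*r (f(r) = r*(-3 - 5) = r*(-8) = -8*r)
148*f(T(d)) = 148*(-8/(-4)) = 148*(-8*(-1/4)) = 148*2 = 296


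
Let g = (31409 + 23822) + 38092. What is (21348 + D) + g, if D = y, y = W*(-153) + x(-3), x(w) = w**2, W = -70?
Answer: 125390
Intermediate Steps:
g = 93323 (g = 55231 + 38092 = 93323)
y = 10719 (y = -70*(-153) + (-3)**2 = 10710 + 9 = 10719)
D = 10719
(21348 + D) + g = (21348 + 10719) + 93323 = 32067 + 93323 = 125390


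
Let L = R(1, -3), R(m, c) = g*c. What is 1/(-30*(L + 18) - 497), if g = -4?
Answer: -1/1397 ≈ -0.00071582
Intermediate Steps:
R(m, c) = -4*c
L = 12 (L = -4*(-3) = 12)
1/(-30*(L + 18) - 497) = 1/(-30*(12 + 18) - 497) = 1/(-30*30 - 497) = 1/(-900 - 497) = 1/(-1397) = -1/1397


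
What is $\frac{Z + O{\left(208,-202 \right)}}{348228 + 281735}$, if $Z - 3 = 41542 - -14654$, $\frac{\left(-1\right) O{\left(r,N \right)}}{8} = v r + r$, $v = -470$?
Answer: $\frac{836615}{629963} \approx 1.328$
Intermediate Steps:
$O{\left(r,N \right)} = 3752 r$ ($O{\left(r,N \right)} = - 8 \left(- 470 r + r\right) = - 8 \left(- 469 r\right) = 3752 r$)
$Z = 56199$ ($Z = 3 + \left(41542 - -14654\right) = 3 + \left(41542 + 14654\right) = 3 + 56196 = 56199$)
$\frac{Z + O{\left(208,-202 \right)}}{348228 + 281735} = \frac{56199 + 3752 \cdot 208}{348228 + 281735} = \frac{56199 + 780416}{629963} = 836615 \cdot \frac{1}{629963} = \frac{836615}{629963}$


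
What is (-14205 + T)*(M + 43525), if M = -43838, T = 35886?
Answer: -6786153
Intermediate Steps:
(-14205 + T)*(M + 43525) = (-14205 + 35886)*(-43838 + 43525) = 21681*(-313) = -6786153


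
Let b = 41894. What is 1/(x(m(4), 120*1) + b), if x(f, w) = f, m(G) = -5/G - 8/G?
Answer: 4/167563 ≈ 2.3872e-5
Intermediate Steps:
m(G) = -13/G
1/(x(m(4), 120*1) + b) = 1/(-13/4 + 41894) = 1/(167563/4) = 4/167563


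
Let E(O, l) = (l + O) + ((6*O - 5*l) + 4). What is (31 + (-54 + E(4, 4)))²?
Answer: 49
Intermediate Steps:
E(O, l) = 4 - 4*l + 7*O (E(O, l) = (O + l) + ((-5*l + 6*O) + 4) = (O + l) + (4 - 5*l + 6*O) = 4 - 4*l + 7*O)
(31 + (-54 + E(4, 4)))² = (31 + (-54 + (4 - 4*4 + 7*4)))² = (31 + (-54 + (4 - 16 + 28)))² = (31 + (-54 + 16))² = (31 - 38)² = (-7)² = 49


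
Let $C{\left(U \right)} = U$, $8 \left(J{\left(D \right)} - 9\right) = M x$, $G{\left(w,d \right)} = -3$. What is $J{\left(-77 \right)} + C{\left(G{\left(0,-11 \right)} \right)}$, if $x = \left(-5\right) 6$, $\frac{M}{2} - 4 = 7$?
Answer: $- \frac{153}{2} \approx -76.5$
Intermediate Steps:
$M = 22$ ($M = 8 + 2 \cdot 7 = 8 + 14 = 22$)
$x = -30$
$J{\left(D \right)} = - \frac{147}{2}$ ($J{\left(D \right)} = 9 + \frac{22 \left(-30\right)}{8} = 9 + \frac{1}{8} \left(-660\right) = 9 - \frac{165}{2} = - \frac{147}{2}$)
$J{\left(-77 \right)} + C{\left(G{\left(0,-11 \right)} \right)} = - \frac{147}{2} - 3 = - \frac{153}{2}$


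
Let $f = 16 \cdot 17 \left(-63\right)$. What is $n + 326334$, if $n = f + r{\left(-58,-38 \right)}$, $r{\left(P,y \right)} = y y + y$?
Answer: $310604$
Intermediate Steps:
$r{\left(P,y \right)} = y + y^{2}$ ($r{\left(P,y \right)} = y^{2} + y = y + y^{2}$)
$f = -17136$ ($f = 272 \left(-63\right) = -17136$)
$n = -15730$ ($n = -17136 - 38 \left(1 - 38\right) = -17136 - -1406 = -17136 + 1406 = -15730$)
$n + 326334 = -15730 + 326334 = 310604$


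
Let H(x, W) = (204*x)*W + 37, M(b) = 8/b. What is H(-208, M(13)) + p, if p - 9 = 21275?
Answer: -4791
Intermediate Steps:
p = 21284 (p = 9 + 21275 = 21284)
H(x, W) = 37 + 204*W*x (H(x, W) = 204*W*x + 37 = 37 + 204*W*x)
H(-208, M(13)) + p = (37 + 204*(8/13)*(-208)) + 21284 = (37 - 26112) + 21284 = -26075 + 21284 = -4791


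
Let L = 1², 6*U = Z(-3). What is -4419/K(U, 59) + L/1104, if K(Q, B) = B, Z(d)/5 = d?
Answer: -4878517/65136 ≈ -74.897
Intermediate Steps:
Z(d) = 5*d
U = -5/2 (U = (5*(-3))/6 = (⅙)*(-15) = -5/2 ≈ -2.5000)
L = 1
-4419/K(U, 59) + L/1104 = -4419/59 + 1/1104 = -4878517/65136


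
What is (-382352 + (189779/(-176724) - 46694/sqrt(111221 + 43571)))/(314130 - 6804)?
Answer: -67570964627/54311880024 - 23347*sqrt(38698)/11892901548 ≈ -1.2445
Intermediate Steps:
(-382352 + (189779/(-176724) - 46694/sqrt(111221 + 43571)))/(314130 - 6804) = (-382352 + (189779*(-1/176724) - 46694*sqrt(38698)/77396))/307326 = (-382352 + (-189779/176724 - 46694*sqrt(38698)/77396))*(1/307326) = (-382352 + (-189779/176724 - 23347*sqrt(38698)/38698))*(1/307326) = (-67570964627/176724 - 23347*sqrt(38698)/38698)*(1/307326) = -67570964627/54311880024 - 23347*sqrt(38698)/11892901548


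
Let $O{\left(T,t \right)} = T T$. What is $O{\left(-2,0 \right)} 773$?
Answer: $3092$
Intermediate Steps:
$O{\left(T,t \right)} = T^{2}$
$O{\left(-2,0 \right)} 773 = \left(-2\right)^{2} \cdot 773 = 4 \cdot 773 = 3092$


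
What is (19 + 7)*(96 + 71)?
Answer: 4342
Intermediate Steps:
(19 + 7)*(96 + 71) = 26*167 = 4342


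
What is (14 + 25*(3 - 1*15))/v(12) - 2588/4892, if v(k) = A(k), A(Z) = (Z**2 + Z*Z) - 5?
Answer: -532879/346109 ≈ -1.5396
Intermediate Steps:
A(Z) = -5 + 2*Z**2 (A(Z) = (Z**2 + Z**2) - 5 = 2*Z**2 - 5 = -5 + 2*Z**2)
v(k) = -5 + 2*k**2
(14 + 25*(3 - 1*15))/v(12) - 2588/4892 = (14 + 25*(3 - 1*15))/(-5 + 2*12**2) - 2588/4892 = (14 + 25*(3 - 15))/(-5 + 2*144) - 2588*1/4892 = (14 + 25*(-12))/(-5 + 288) - 647/1223 = (14 - 300)/283 - 647/1223 = -286*1/283 - 647/1223 = -286/283 - 647/1223 = -532879/346109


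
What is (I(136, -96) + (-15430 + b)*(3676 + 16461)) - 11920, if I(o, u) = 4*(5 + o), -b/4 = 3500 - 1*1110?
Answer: -503234986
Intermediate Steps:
b = -9560 (b = -4*(3500 - 1*1110) = -4*(3500 - 1110) = -4*2390 = -9560)
I(o, u) = 20 + 4*o
(I(136, -96) + (-15430 + b)*(3676 + 16461)) - 11920 = ((20 + 4*136) + (-15430 - 9560)*(3676 + 16461)) - 11920 = ((20 + 544) - 24990*20137) - 11920 = (564 - 503223630) - 11920 = -503223066 - 11920 = -503234986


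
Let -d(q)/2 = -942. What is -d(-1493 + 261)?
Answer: -1884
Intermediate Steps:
d(q) = 1884 (d(q) = -2*(-942) = 1884)
-d(-1493 + 261) = -1*1884 = -1884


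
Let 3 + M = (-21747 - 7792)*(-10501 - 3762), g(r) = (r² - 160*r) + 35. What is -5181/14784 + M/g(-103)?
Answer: 47186187831/3037888 ≈ 15533.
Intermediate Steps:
g(r) = 35 + r² - 160*r
M = 421314754 (M = -3 + (-21747 - 7792)*(-10501 - 3762) = -3 - 29539*(-14263) = -3 + 421314757 = 421314754)
-5181/14784 + M/g(-103) = -5181/14784 + 421314754/(35 + (-103)² - 160*(-103)) = -5181*1/14784 + 421314754/(35 + 10609 + 16480) = -157/448 + 421314754/27124 = -157/448 + 421314754*(1/27124) = -157/448 + 210657377/13562 = 47186187831/3037888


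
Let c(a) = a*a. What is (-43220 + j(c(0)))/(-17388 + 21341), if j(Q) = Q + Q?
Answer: -43220/3953 ≈ -10.933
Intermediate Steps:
c(a) = a**2
j(Q) = 2*Q
(-43220 + j(c(0)))/(-17388 + 21341) = (-43220 + 2*0**2)/(-17388 + 21341) = (-43220 + 2*0)/3953 = (-43220 + 0)*(1/3953) = -43220*1/3953 = -43220/3953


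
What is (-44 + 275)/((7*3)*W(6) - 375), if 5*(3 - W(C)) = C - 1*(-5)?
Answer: -385/597 ≈ -0.64489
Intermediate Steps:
W(C) = 2 - C/5 (W(C) = 3 - (C - 1*(-5))/5 = 3 - (C + 5)/5 = 3 - (5 + C)/5 = 3 + (-1 - C/5) = 2 - C/5)
(-44 + 275)/((7*3)*W(6) - 375) = (-44 + 275)/((7*3)*(2 - ⅕*6) - 375) = 231/(21*(2 - 6/5) - 375) = 231/(21*(⅘) - 375) = 231/(84/5 - 375) = 231/(-1791/5) = 231*(-5/1791) = -385/597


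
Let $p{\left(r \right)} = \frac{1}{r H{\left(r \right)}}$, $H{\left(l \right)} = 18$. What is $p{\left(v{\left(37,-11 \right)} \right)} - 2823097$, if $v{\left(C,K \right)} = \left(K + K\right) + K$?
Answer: $- \frac{1676919619}{594} \approx -2.8231 \cdot 10^{6}$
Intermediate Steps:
$v{\left(C,K \right)} = 3 K$ ($v{\left(C,K \right)} = 2 K + K = 3 K$)
$p{\left(r \right)} = \frac{1}{18 r}$ ($p{\left(r \right)} = \frac{1}{r 18} = \frac{1}{r} \frac{1}{18} = \frac{1}{18 r}$)
$p{\left(v{\left(37,-11 \right)} \right)} - 2823097 = \frac{1}{18 \cdot 3 \left(-11\right)} - 2823097 = \frac{1}{18 \left(-33\right)} - 2823097 = \frac{1}{18} \left(- \frac{1}{33}\right) - 2823097 = - \frac{1}{594} - 2823097 = - \frac{1676919619}{594}$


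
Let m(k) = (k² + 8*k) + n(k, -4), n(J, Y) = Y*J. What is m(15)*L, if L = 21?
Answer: 5985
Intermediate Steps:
n(J, Y) = J*Y
m(k) = k² + 4*k (m(k) = (k² + 8*k) + k*(-4) = (k² + 8*k) - 4*k = k² + 4*k)
m(15)*L = (15*(4 + 15))*21 = (15*19)*21 = 285*21 = 5985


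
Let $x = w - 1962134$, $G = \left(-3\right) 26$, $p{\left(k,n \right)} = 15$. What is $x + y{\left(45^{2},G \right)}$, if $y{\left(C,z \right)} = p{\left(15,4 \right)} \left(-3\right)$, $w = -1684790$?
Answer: $-3646969$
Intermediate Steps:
$G = -78$
$x = -3646924$ ($x = -1684790 - 1962134 = -3646924$)
$y{\left(C,z \right)} = -45$ ($y{\left(C,z \right)} = 15 \left(-3\right) = -45$)
$x + y{\left(45^{2},G \right)} = -3646924 - 45 = -3646969$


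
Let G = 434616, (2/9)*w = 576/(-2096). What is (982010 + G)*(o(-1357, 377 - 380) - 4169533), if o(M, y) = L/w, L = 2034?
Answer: -53180990015600/9 ≈ -5.9090e+12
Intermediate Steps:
w = -162/131 (w = 9*(576/(-2096))/2 = 9*(576*(-1/2096))/2 = (9/2)*(-36/131) = -162/131 ≈ -1.2366)
o(M, y) = -14803/9 (o(M, y) = 2034/(-162/131) = 2034*(-131/162) = -14803/9)
(982010 + G)*(o(-1357, 377 - 380) - 4169533) = (982010 + 434616)*(-14803/9 - 4169533) = 1416626*(-37540600/9) = -53180990015600/9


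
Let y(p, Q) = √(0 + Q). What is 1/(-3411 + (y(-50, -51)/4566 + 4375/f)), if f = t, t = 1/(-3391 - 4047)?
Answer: -226167559475772/7360546552336337453309 - 1522*I*√51/7360546552336337453309 ≈ -3.0727e-8 - 1.4767e-18*I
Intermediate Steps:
t = -1/7438 (t = 1/(-7438) = -1/7438 ≈ -0.00013444)
f = -1/7438 ≈ -0.00013444
y(p, Q) = √Q
1/(-3411 + (y(-50, -51)/4566 + 4375/f)) = 1/(-3411 + (√(-51)/4566 + 4375/(-1/7438))) = 1/(-3411 + ((I*√51)*(1/4566) + 4375*(-7438))) = 1/(-3411 + (I*√51/4566 - 32541250)) = 1/(-3411 + (-32541250 + I*√51/4566)) = 1/(-32544661 + I*√51/4566)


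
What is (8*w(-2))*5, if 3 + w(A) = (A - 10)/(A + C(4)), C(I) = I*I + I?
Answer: -440/3 ≈ -146.67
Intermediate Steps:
C(I) = I + I**2 (C(I) = I**2 + I = I + I**2)
w(A) = -3 + (-10 + A)/(20 + A) (w(A) = -3 + (A - 10)/(A + 4*(1 + 4)) = -3 + (-10 + A)/(A + 4*5) = -3 + (-10 + A)/(A + 20) = -3 + (-10 + A)/(20 + A))
(8*w(-2))*5 = (8*(2*(-35 - 1*(-2))/(20 - 2)))*5 = (8*(2*(-35 + 2)/18))*5 = (8*(2*(1/18)*(-33)))*5 = (8*(-11/3))*5 = -88/3*5 = -440/3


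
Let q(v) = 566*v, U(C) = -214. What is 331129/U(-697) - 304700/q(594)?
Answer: -2531638639/1635174 ≈ -1548.2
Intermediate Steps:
331129/U(-697) - 304700/q(594) = 331129/(-214) - 304700/(566*594) = 331129*(-1/214) - 304700/336204 = -331129/214 - 304700*1/336204 = -331129/214 - 6925/7641 = -2531638639/1635174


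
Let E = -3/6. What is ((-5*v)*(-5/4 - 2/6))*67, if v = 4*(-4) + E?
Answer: -70015/8 ≈ -8751.9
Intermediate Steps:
E = -1/2 (E = -3*1/6 = -1/2 ≈ -0.50000)
v = -33/2 (v = 4*(-4) - 1/2 = -16 - 1/2 = -33/2 ≈ -16.500)
((-5*v)*(-5/4 - 2/6))*67 = ((-5*(-33/2))*(-5/4 - 2/6))*67 = (165*(-5*1/4 - 2*1/6)/2)*67 = (165*(-5/4 - 1/3)/2)*67 = ((165/2)*(-19/12))*67 = -1045/8*67 = -70015/8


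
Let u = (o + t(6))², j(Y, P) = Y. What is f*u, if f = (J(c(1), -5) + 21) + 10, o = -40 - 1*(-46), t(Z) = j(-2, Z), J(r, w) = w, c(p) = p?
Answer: 416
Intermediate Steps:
t(Z) = -2
o = 6 (o = -40 + 46 = 6)
f = 26 (f = (-5 + 21) + 10 = 16 + 10 = 26)
u = 16 (u = (6 - 2)² = 4² = 16)
f*u = 26*16 = 416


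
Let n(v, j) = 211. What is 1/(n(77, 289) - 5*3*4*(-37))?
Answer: 1/2431 ≈ 0.00041135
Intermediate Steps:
1/(n(77, 289) - 5*3*4*(-37)) = 1/(211 - 5*3*4*(-37)) = 1/(211 - 60*(-37)) = 1/(211 + 2220) = 1/2431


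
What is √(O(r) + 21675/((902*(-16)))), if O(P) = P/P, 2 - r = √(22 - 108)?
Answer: I*√6533186/3608 ≈ 0.70843*I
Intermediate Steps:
r = 2 - I*√86 (r = 2 - √(22 - 108) = 2 - √(-86) = 2 - I*√86 ≈ 2.0 - 9.2736*I)
O(P) = 1
√(O(r) + 21675/((902*(-16)))) = √(1 + 21675/((902*(-16)))) = √(1 + 21675/(-14432)) = √(1 + 21675*(-1/14432)) = √(1 - 21675/14432) = √(-7243/14432) = I*√6533186/3608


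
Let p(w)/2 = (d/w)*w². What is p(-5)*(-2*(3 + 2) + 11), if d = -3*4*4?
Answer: 480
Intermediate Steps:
d = -48 (d = -12*4 = -48)
p(w) = -96*w (p(w) = 2*((-48/w)*w²) = 2*(-48*w) = -96*w)
p(-5)*(-2*(3 + 2) + 11) = (-96*(-5))*(-2*(3 + 2) + 11) = 480*(-2*5 + 11) = 480*(-10 + 11) = 480*1 = 480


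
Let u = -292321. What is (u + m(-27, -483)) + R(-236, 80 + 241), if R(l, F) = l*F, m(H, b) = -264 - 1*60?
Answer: -368401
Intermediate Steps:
m(H, b) = -324 (m(H, b) = -264 - 60 = -324)
R(l, F) = F*l
(u + m(-27, -483)) + R(-236, 80 + 241) = (-292321 - 324) + (80 + 241)*(-236) = -292645 + 321*(-236) = -292645 - 75756 = -368401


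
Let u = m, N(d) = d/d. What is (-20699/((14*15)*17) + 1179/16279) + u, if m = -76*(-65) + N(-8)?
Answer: 40974079177/8302290 ≈ 4935.3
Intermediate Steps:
N(d) = 1
m = 4941 (m = -76*(-65) + 1 = 4940 + 1 = 4941)
u = 4941
(-20699/((14*15)*17) + 1179/16279) + u = (-20699/((14*15)*17) + 1179/16279) + 4941 = (-20699/(210*17) + 1179*(1/16279)) + 4941 = (-20699/3570 + 1179/16279) + 4941 = (-20699*1/3570 + 1179/16279) + 4941 = (-2957/510 + 1179/16279) + 4941 = -47535713/8302290 + 4941 = 40974079177/8302290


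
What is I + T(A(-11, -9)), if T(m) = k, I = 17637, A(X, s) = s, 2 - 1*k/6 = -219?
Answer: 18963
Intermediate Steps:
k = 1326 (k = 12 - 6*(-219) = 12 + 1314 = 1326)
T(m) = 1326
I + T(A(-11, -9)) = 17637 + 1326 = 18963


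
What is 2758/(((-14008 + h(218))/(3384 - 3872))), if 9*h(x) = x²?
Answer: 3028284/19637 ≈ 154.21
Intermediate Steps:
h(x) = x²/9
2758/(((-14008 + h(218))/(3384 - 3872))) = 2758/(((-14008 + (⅑)*218²)/(3384 - 3872))) = 2758/(((-14008 + (⅑)*47524)/(-488))) = 2758/(((-14008 + 47524/9)*(-1/488))) = 2758/((-78548/9*(-1/488))) = 2758/(19637/1098) = 2758*(1098/19637) = 3028284/19637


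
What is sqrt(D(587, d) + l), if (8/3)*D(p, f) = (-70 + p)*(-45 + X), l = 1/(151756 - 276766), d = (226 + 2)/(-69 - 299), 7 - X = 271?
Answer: I*sqrt(416090003968110)/83340 ≈ 244.76*I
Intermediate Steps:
X = -264 (X = 7 - 1*271 = 7 - 271 = -264)
d = -57/92 (d = 228/(-368) = 228*(-1/368) = -57/92 ≈ -0.61957)
l = -1/125010 (l = 1/(-125010) = -1/125010 ≈ -7.9994e-6)
D(p, f) = 32445/4 - 927*p/8 (D(p, f) = 3*((-70 + p)*(-45 - 264))/8 = 3*((-70 + p)*(-309))/8 = 3*(21630 - 309*p)/8 = 32445/4 - 927*p/8)
sqrt(D(587, d) + l) = sqrt((32445/4 - 927/8*587) - 1/125010) = sqrt((32445/4 - 544149/8) - 1/125010) = sqrt(-479259/8 - 1/125010) = sqrt(-29956083799/500040) = I*sqrt(416090003968110)/83340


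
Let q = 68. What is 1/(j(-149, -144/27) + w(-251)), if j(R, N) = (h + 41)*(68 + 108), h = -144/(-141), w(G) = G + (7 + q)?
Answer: 47/339328 ≈ 0.00013851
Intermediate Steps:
w(G) = 75 + G (w(G) = G + (7 + 68) = G + 75 = 75 + G)
h = 48/47 (h = -144*(-1/141) = 48/47 ≈ 1.0213)
j(R, N) = 347600/47 (j(R, N) = (48/47 + 41)*(68 + 108) = (1975/47)*176 = 347600/47)
1/(j(-149, -144/27) + w(-251)) = 1/(347600/47 + (75 - 251)) = 1/(347600/47 - 176) = 1/(339328/47) = 47/339328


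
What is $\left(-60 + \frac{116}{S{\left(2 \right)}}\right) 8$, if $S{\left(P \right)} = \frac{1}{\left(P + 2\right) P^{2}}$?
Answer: $14368$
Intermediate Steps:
$S{\left(P \right)} = \frac{1}{P^{2} \left(2 + P\right)}$ ($S{\left(P \right)} = \frac{1}{\left(2 + P\right) P^{2}} = \frac{1}{P^{2} \left(2 + P\right)}$)
$\left(-60 + \frac{116}{S{\left(2 \right)}}\right) 8 = \left(-60 + \frac{116}{\frac{1}{4} \frac{1}{2 + 2}}\right) 8 = \left(-60 + \frac{116}{\frac{1}{4} \cdot \frac{1}{4}}\right) 8 = \left(-60 + 116 \frac{1}{\frac{1}{16}}\right) 8 = \left(-60 + 116 \cdot 16\right) 8 = \left(-60 + 1856\right) 8 = 1796 \cdot 8 = 14368$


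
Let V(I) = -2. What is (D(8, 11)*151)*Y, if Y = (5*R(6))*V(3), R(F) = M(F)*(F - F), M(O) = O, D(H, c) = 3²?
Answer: 0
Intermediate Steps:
D(H, c) = 9
R(F) = 0 (R(F) = F*(F - F) = F*0 = 0)
Y = 0 (Y = (5*0)*(-2) = 0*(-2) = 0)
(D(8, 11)*151)*Y = (9*151)*0 = 1359*0 = 0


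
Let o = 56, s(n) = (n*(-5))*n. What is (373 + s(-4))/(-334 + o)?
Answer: -293/278 ≈ -1.0540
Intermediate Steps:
s(n) = -5*n**2 (s(n) = (-5*n)*n = -5*n**2)
(373 + s(-4))/(-334 + o) = (373 - 5*(-4)**2)/(-334 + 56) = (373 - 5*16)/(-278) = (373 - 80)*(-1/278) = 293*(-1/278) = -293/278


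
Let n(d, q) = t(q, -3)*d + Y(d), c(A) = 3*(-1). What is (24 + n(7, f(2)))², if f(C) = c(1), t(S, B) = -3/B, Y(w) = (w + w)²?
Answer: 51529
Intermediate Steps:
c(A) = -3
Y(w) = 4*w² (Y(w) = (2*w)² = 4*w²)
f(C) = -3
n(d, q) = d + 4*d² (n(d, q) = (-3/(-3))*d + 4*d² = (-3*(-⅓))*d + 4*d² = 1*d + 4*d² = d + 4*d²)
(24 + n(7, f(2)))² = (24 + 7*(1 + 4*7))² = (24 + 7*(1 + 28))² = (24 + 7*29)² = (24 + 203)² = 227² = 51529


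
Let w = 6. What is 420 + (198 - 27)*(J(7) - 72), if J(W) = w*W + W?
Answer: -3513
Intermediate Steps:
J(W) = 7*W (J(W) = 6*W + W = 7*W)
420 + (198 - 27)*(J(7) - 72) = 420 + (198 - 27)*(7*7 - 72) = 420 + 171*(49 - 72) = 420 + 171*(-23) = 420 - 3933 = -3513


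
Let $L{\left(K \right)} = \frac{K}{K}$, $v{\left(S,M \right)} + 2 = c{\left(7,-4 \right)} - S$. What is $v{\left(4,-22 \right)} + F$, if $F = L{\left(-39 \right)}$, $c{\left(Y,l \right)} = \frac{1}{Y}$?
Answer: $- \frac{34}{7} \approx -4.8571$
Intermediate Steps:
$v{\left(S,M \right)} = - \frac{13}{7} - S$ ($v{\left(S,M \right)} = -2 - \left(- \frac{1}{7} + S\right) = - \frac{13}{7} - S$)
$L{\left(K \right)} = 1$
$F = 1$
$v{\left(4,-22 \right)} + F = \left(- \frac{13}{7} - 4\right) + 1 = - \frac{41}{7} + 1 = - \frac{34}{7}$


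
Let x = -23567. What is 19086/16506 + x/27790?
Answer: 3366739/10921470 ≈ 0.30827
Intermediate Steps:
19086/16506 + x/27790 = 19086/16506 - 23567/27790 = 19086*(1/16506) - 23567*1/27790 = 3181/2751 - 23567/27790 = 3366739/10921470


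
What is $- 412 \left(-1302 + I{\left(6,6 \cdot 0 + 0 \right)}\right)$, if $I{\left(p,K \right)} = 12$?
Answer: $531480$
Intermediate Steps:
$- 412 \left(-1302 + I{\left(6,6 \cdot 0 + 0 \right)}\right) = - 412 \left(-1302 + 12\right) = \left(-412\right) \left(-1290\right) = 531480$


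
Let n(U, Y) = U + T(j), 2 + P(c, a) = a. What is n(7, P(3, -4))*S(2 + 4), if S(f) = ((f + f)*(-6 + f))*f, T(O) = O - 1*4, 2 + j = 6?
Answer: 0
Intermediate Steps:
j = 4 (j = -2 + 6 = 4)
T(O) = -4 + O (T(O) = O - 4 = -4 + O)
P(c, a) = -2 + a
n(U, Y) = U (n(U, Y) = U + (-4 + 4) = U + 0 = U)
S(f) = 2*f**2*(-6 + f) (S(f) = ((2*f)*(-6 + f))*f = (2*f*(-6 + f))*f = 2*f**2*(-6 + f))
n(7, P(3, -4))*S(2 + 4) = 7*(2*(2 + 4)**2*(-6 + (2 + 4))) = 7*(2*6**2*(-6 + 6)) = 7*(2*36*0) = 7*0 = 0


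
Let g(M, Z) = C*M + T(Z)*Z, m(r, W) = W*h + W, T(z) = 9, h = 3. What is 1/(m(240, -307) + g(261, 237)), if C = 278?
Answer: 1/73463 ≈ 1.3612e-5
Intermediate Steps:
m(r, W) = 4*W (m(r, W) = W*3 + W = 3*W + W = 4*W)
g(M, Z) = 9*Z + 278*M (g(M, Z) = 278*M + 9*Z = 9*Z + 278*M)
1/(m(240, -307) + g(261, 237)) = 1/(4*(-307) + (9*237 + 278*261)) = 1/(-1228 + (2133 + 72558)) = 1/(-1228 + 74691) = 1/73463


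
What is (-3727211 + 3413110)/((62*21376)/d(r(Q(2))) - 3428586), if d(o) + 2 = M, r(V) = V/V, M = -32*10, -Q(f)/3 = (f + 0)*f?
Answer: 50570261/552665002 ≈ 0.091503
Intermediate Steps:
Q(f) = -3*f² (Q(f) = -3*(f + 0)*f = -3*f*f = -3*f²)
M = -320
r(V) = 1
d(o) = -322 (d(o) = -2 - 320 = -322)
(-3727211 + 3413110)/((62*21376)/d(r(Q(2))) - 3428586) = (-3727211 + 3413110)/((62*21376)/(-322) - 3428586) = -314101/(1325312*(-1/322) - 3428586) = -314101/(-662656/161 - 3428586) = -314101/(-552665002/161) = -314101*(-161/552665002) = 50570261/552665002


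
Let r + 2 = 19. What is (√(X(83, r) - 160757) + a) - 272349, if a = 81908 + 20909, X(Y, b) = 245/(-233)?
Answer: -169532 + I*√8727393858/233 ≈ -1.6953e+5 + 400.95*I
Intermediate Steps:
r = 17 (r = -2 + 19 = 17)
X(Y, b) = -245/233 (X(Y, b) = 245*(-1/233) = -245/233)
a = 102817
(√(X(83, r) - 160757) + a) - 272349 = (√(-245/233 - 160757) + 102817) - 272349 = (√(-37456626/233) + 102817) - 272349 = (I*√8727393858/233 + 102817) - 272349 = (102817 + I*√8727393858/233) - 272349 = -169532 + I*√8727393858/233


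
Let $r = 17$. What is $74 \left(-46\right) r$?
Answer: $-57868$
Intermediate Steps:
$74 \left(-46\right) r = 74 \left(-46\right) 17 = \left(-3404\right) 17 = -57868$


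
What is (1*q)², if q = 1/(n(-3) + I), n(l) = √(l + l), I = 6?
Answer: (6 + I*√6)⁻² ≈ 0.017007 - 0.016663*I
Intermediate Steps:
n(l) = √2*√l (n(l) = √(2*l) = √2*√l)
q = 1/(6 + I*√6) (q = 1/(√2*√(-3) + 6) = 1/(√2*(I*√3) + 6) = 1/(I*√6 + 6) = 1/(6 + I*√6) ≈ 0.14286 - 0.058321*I)
(1*q)² = (1*(⅐ - I*√6/42))² = (⅐ - I*√6/42)²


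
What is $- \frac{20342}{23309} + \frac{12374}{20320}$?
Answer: $- \frac{62461937}{236819440} \approx -0.26375$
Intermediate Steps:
$- \frac{20342}{23309} + \frac{12374}{20320} = \left(-20342\right) \frac{1}{23309} + 12374 \cdot \frac{1}{20320} = - \frac{20342}{23309} + \frac{6187}{10160} = - \frac{62461937}{236819440}$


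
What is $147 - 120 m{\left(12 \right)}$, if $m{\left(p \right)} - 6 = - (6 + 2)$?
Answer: $387$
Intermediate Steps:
$m{\left(p \right)} = -2$ ($m{\left(p \right)} = 6 - \left(6 + 2\right) = 6 - 8 = -2$)
$147 - 120 m{\left(12 \right)} = 147 - -240 = 147 + 240 = 387$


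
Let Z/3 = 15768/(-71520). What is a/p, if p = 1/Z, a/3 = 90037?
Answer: -532388781/2980 ≈ -1.7865e+5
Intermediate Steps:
a = 270111 (a = 3*90037 = 270111)
Z = -1971/2980 (Z = 3*(15768/(-71520)) = 3*(15768*(-1/71520)) = 3*(-657/2980) = -1971/2980 ≈ -0.66141)
p = -2980/1971 (p = 1/(-1971/2980) = -2980/1971 ≈ -1.5119)
a/p = 270111/(-2980/1971) = 270111*(-1971/2980) = -532388781/2980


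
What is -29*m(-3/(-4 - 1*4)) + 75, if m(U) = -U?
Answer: 687/8 ≈ 85.875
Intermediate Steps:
-29*m(-3/(-4 - 1*4)) + 75 = -(-29)*(-3/(-4 - 1*4)) + 75 = -(-29)*(-3/(-4 - 4)) + 75 = -(-29)*(-3/(-8)) + 75 = -(-29)*(-3*(-⅛)) + 75 = -(-29)*3/8 + 75 = -29*(-3/8) + 75 = 87/8 + 75 = 687/8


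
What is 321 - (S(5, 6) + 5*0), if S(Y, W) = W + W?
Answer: 309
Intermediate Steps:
S(Y, W) = 2*W
321 - (S(5, 6) + 5*0) = 321 - (2*6 + 5*0) = 321 - (12 + 0) = 321 - 1*12 = 321 - 12 = 309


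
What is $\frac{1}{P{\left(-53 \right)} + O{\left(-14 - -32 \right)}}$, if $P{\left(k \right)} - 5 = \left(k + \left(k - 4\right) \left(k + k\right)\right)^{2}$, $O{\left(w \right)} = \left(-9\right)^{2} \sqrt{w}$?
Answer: $\frac{5978021}{214420410438963} - \frac{27 \sqrt{2}}{142946940292642} \approx 2.788 \cdot 10^{-8}$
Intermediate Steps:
$O{\left(w \right)} = 81 \sqrt{w}$
$P{\left(k \right)} = 5 + \left(k + 2 k \left(-4 + k\right)\right)^{2}$ ($P{\left(k \right)} = 5 + \left(k + \left(k - 4\right) \left(k + k\right)\right)^{2} = 5 + \left(k + \left(-4 + k\right) 2 k\right)^{2} = 5 + \left(k + 2 k \left(-4 + k\right)\right)^{2}$)
$\frac{1}{P{\left(-53 \right)} + O{\left(-14 - -32 \right)}} = \frac{1}{\left(5 + \left(-53\right)^{2} \left(-7 + 2 \left(-53\right)\right)^{2}\right) + 81 \sqrt{-14 - -32}} = \frac{1}{\left(5 + 2809 \left(-7 - 106\right)^{2}\right) + 81 \sqrt{-14 + 32}} = \frac{1}{\left(5 + 2809 \left(-113\right)^{2}\right) + 81 \sqrt{18}} = \frac{1}{\left(5 + 2809 \cdot 12769\right) + 81 \cdot 3 \sqrt{2}} = \frac{1}{\left(5 + 35868121\right) + 243 \sqrt{2}} = \frac{1}{35868126 + 243 \sqrt{2}}$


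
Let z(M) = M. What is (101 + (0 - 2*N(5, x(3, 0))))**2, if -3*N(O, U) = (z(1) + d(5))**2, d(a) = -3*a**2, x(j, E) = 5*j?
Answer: 126675025/9 ≈ 1.4075e+7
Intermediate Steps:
N(O, U) = -5476/3 (N(O, U) = -(1 - 3*5**2)**2/3 = -(1 - 3*25)**2/3 = -(1 - 75)**2/3 = -1/3*(-74)**2 = -1/3*5476 = -5476/3)
(101 + (0 - 2*N(5, x(3, 0))))**2 = (101 + (0 - 2*(-5476/3)))**2 = (101 + (0 + 10952/3))**2 = (101 + 10952/3)**2 = (11255/3)**2 = 126675025/9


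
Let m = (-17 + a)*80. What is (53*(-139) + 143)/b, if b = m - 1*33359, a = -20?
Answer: 7224/36319 ≈ 0.19890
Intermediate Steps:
m = -2960 (m = (-17 - 20)*80 = -37*80 = -2960)
b = -36319 (b = -2960 - 1*33359 = -2960 - 33359 = -36319)
(53*(-139) + 143)/b = (53*(-139) + 143)/(-36319) = (-7367 + 143)*(-1/36319) = -7224*(-1/36319) = 7224/36319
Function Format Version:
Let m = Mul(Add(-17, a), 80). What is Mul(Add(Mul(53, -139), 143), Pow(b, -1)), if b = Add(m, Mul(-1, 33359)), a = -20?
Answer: Rational(7224, 36319) ≈ 0.19890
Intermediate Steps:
m = -2960 (m = Mul(Add(-17, -20), 80) = Mul(-37, 80) = -2960)
b = -36319 (b = Add(-2960, Mul(-1, 33359)) = Add(-2960, -33359) = -36319)
Mul(Add(Mul(53, -139), 143), Pow(b, -1)) = Mul(Add(Mul(53, -139), 143), Pow(-36319, -1)) = Mul(Add(-7367, 143), Rational(-1, 36319)) = Mul(-7224, Rational(-1, 36319)) = Rational(7224, 36319)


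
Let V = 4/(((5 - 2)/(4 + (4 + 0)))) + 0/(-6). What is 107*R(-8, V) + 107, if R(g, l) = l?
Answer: 3745/3 ≈ 1248.3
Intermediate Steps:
V = 32/3 (V = 4/((3/(4 + 4))) + 0*(-⅙) = 4/((3/8)) + 0 = 4/((3*(⅛))) + 0 = 4/(3/8) + 0 = 4*(8/3) + 0 = 32/3 + 0 = 32/3 ≈ 10.667)
107*R(-8, V) + 107 = 107*(32/3) + 107 = 3424/3 + 107 = 3745/3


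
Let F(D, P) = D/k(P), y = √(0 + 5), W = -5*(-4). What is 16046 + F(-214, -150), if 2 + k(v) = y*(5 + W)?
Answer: 50079138/3121 - 5350*√5/3121 ≈ 16042.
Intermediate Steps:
W = 20
y = √5 ≈ 2.2361
k(v) = -2 + 25*√5 (k(v) = -2 + √5*(5 + 20) = -2 + √5*25 = -2 + 25*√5)
F(D, P) = D/(-2 + 25*√5)
16046 + F(-214, -150) = 16046 + ((2/3121)*(-214) + (25/3121)*(-214)*√5) = 16046 + (-428/3121 - 5350*√5/3121) = 50079138/3121 - 5350*√5/3121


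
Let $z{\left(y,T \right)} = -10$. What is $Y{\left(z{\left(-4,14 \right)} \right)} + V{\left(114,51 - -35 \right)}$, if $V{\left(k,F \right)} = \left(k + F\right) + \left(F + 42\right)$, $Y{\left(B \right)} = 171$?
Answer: $499$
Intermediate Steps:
$V{\left(k,F \right)} = 42 + k + 2 F$ ($V{\left(k,F \right)} = \left(F + k\right) + \left(42 + F\right) = 42 + k + 2 F$)
$Y{\left(z{\left(-4,14 \right)} \right)} + V{\left(114,51 - -35 \right)} = 171 + \left(42 + 114 + 2 \left(51 - -35\right)\right) = 171 + \left(42 + 114 + 2 \left(51 + 35\right)\right) = 171 + \left(42 + 114 + 2 \cdot 86\right) = 171 + \left(42 + 114 + 172\right) = 171 + 328 = 499$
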